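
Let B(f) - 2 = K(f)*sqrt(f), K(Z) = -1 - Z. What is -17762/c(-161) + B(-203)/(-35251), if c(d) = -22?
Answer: 313064109/387761 - 202*I*sqrt(203)/35251 ≈ 807.36 - 0.081645*I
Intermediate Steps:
B(f) = 2 + sqrt(f)*(-1 - f) (B(f) = 2 + (-1 - f)*sqrt(f) = 2 + sqrt(f)*(-1 - f))
-17762/c(-161) + B(-203)/(-35251) = -17762/(-22) + (2 - sqrt(-203)*(1 - 203))/(-35251) = -17762*(-1/22) + (2 - 1*I*sqrt(203)*(-202))*(-1/35251) = 8881/11 + (2 + 202*I*sqrt(203))*(-1/35251) = 8881/11 + (-2/35251 - 202*I*sqrt(203)/35251) = 313064109/387761 - 202*I*sqrt(203)/35251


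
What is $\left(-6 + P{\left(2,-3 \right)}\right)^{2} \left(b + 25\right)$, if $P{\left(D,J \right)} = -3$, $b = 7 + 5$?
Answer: $2997$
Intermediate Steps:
$b = 12$
$\left(-6 + P{\left(2,-3 \right)}\right)^{2} \left(b + 25\right) = \left(-6 - 3\right)^{2} \left(12 + 25\right) = \left(-9\right)^{2} \cdot 37 = 81 \cdot 37 = 2997$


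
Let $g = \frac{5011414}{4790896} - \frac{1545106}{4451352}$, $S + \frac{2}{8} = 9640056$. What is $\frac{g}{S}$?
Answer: $\frac{931570348547}{12848967913721204694} \approx 7.2502 \cdot 10^{-8}$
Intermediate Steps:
$S = \frac{38560223}{4}$ ($S = - \frac{1}{4} + 9640056 = \frac{38560223}{4} \approx 9.64 \cdot 10^{6}$)
$g = \frac{931570348547}{1332872780712}$ ($g = 5011414 \cdot \frac{1}{4790896} - \frac{772553}{2225676} = \frac{2505707}{2395448} - \frac{772553}{2225676} = \frac{931570348547}{1332872780712} \approx 0.69892$)
$\frac{g}{S} = \frac{931570348547}{1332872780712 \cdot \frac{38560223}{4}} = \frac{931570348547}{1332872780712} \cdot \frac{4}{38560223} = \frac{931570348547}{12848967913721204694}$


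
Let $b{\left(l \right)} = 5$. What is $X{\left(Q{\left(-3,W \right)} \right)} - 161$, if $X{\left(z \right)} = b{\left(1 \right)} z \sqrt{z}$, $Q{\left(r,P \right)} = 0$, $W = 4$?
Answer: $-161$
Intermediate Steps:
$X{\left(z \right)} = 5 z^{\frac{3}{2}}$ ($X{\left(z \right)} = 5 z \sqrt{z} = 5 z^{\frac{3}{2}}$)
$X{\left(Q{\left(-3,W \right)} \right)} - 161 = 5 \cdot 0^{\frac{3}{2}} - 161 = 5 \cdot 0 - 161 = 0 - 161 = -161$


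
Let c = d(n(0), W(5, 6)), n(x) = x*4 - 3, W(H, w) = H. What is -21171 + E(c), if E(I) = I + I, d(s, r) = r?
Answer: -21161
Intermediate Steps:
n(x) = -3 + 4*x (n(x) = 4*x - 3 = -3 + 4*x)
c = 5
E(I) = 2*I
-21171 + E(c) = -21171 + 2*5 = -21171 + 10 = -21161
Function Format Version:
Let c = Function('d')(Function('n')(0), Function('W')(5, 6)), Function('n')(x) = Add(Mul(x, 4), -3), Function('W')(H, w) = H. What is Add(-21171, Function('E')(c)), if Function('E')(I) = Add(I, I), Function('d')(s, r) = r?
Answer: -21161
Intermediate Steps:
Function('n')(x) = Add(-3, Mul(4, x)) (Function('n')(x) = Add(Mul(4, x), -3) = Add(-3, Mul(4, x)))
c = 5
Function('E')(I) = Mul(2, I)
Add(-21171, Function('E')(c)) = Add(-21171, Mul(2, 5)) = Add(-21171, 10) = -21161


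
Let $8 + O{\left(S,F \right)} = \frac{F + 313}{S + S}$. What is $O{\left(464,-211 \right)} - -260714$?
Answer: $\frac{120967635}{464} \approx 2.6071 \cdot 10^{5}$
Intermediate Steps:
$O{\left(S,F \right)} = -8 + \frac{313 + F}{2 S}$ ($O{\left(S,F \right)} = -8 + \frac{F + 313}{S + S} = -8 + \frac{313 + F}{2 S}$)
$O{\left(464,-211 \right)} - -260714 = \frac{313 - 211 - 7424}{2 \cdot 464} - -260714 = \frac{1}{2} \cdot \frac{1}{464} \left(313 - 211 - 7424\right) + 260714 = \frac{1}{2} \cdot \frac{1}{464} \left(-7322\right) + 260714 = - \frac{3661}{464} + 260714 = \frac{120967635}{464}$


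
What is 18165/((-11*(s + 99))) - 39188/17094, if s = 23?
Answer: -16504673/1042734 ≈ -15.828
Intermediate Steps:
18165/((-11*(s + 99))) - 39188/17094 = 18165/((-11*(23 + 99))) - 39188/17094 = 18165/((-11*122)) - 39188*1/17094 = 18165/(-1342) - 19594/8547 = 18165*(-1/1342) - 19594/8547 = -18165/1342 - 19594/8547 = -16504673/1042734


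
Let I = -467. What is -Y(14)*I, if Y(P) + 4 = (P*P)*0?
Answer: -1868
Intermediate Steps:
Y(P) = -4 (Y(P) = -4 + (P*P)*0 = -4 + P²*0 = -4 + 0 = -4)
-Y(14)*I = -(-4)*(-467) = -1*1868 = -1868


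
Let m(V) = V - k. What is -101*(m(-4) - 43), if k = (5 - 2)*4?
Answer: 5959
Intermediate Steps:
k = 12 (k = 3*4 = 12)
m(V) = -12 + V (m(V) = V - 1*12 = V - 12 = -12 + V)
-101*(m(-4) - 43) = -101*((-12 - 4) - 43) = -101*(-16 - 43) = -101*(-59) = 5959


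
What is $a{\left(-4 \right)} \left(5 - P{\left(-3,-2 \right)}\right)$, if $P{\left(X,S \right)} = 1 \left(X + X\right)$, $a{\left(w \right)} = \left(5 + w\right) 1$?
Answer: $11$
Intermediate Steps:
$a{\left(w \right)} = 5 + w$
$P{\left(X,S \right)} = 2 X$ ($P{\left(X,S \right)} = 1 \cdot 2 X = 2 X$)
$a{\left(-4 \right)} \left(5 - P{\left(-3,-2 \right)}\right) = \left(5 - 4\right) \left(5 - 2 \left(-3\right)\right) = 1 \left(5 - -6\right) = 1 \left(5 + 6\right) = 1 \cdot 11 = 11$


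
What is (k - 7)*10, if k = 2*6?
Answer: 50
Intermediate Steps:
k = 12
(k - 7)*10 = (12 - 7)*10 = 5*10 = 50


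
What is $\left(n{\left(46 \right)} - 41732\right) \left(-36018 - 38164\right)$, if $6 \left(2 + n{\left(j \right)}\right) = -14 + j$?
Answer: $\frac{9286547852}{3} \approx 3.0955 \cdot 10^{9}$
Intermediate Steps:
$n{\left(j \right)} = - \frac{13}{3} + \frac{j}{6}$ ($n{\left(j \right)} = -2 + \frac{-14 + j}{6} = -2 + \left(- \frac{7}{3} + \frac{j}{6}\right) = - \frac{13}{3} + \frac{j}{6}$)
$\left(n{\left(46 \right)} - 41732\right) \left(-36018 - 38164\right) = \left(\left(- \frac{13}{3} + \frac{1}{6} \cdot 46\right) - 41732\right) \left(-36018 - 38164\right) = \left(\left(- \frac{13}{3} + \frac{23}{3}\right) - 41732\right) \left(-74182\right) = \left(\frac{10}{3} - 41732\right) \left(-74182\right) = \left(- \frac{125186}{3}\right) \left(-74182\right) = \frac{9286547852}{3}$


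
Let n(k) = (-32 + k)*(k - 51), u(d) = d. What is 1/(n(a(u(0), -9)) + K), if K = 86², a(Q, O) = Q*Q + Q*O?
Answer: 1/9028 ≈ 0.00011077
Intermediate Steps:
a(Q, O) = Q² + O*Q
n(k) = (-51 + k)*(-32 + k) (n(k) = (-32 + k)*(-51 + k) = (-51 + k)*(-32 + k))
K = 7396
1/(n(a(u(0), -9)) + K) = 1/((1632 + (0*(-9 + 0))² - 0*(-9 + 0)) + 7396) = 1/((1632 + (0*(-9))² - 0*(-9)) + 7396) = 1/((1632 + 0² - 83*0) + 7396) = 1/((1632 + 0 + 0) + 7396) = 1/(1632 + 7396) = 1/9028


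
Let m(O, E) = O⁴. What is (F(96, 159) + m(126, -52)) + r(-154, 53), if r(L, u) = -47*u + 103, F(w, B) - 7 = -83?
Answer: 252044912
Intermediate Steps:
F(w, B) = -76 (F(w, B) = 7 - 83 = -76)
r(L, u) = 103 - 47*u
(F(96, 159) + m(126, -52)) + r(-154, 53) = (-76 + 126⁴) + (103 - 47*53) = (-76 + 252047376) + (103 - 2491) = 252047300 - 2388 = 252044912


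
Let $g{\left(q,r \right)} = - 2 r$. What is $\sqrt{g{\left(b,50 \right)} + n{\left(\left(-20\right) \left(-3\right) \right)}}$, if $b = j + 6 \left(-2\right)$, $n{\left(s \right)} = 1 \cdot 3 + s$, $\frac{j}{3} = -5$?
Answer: $i \sqrt{37} \approx 6.0828 i$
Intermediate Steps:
$j = -15$ ($j = 3 \left(-5\right) = -15$)
$n{\left(s \right)} = 3 + s$
$b = -27$ ($b = -15 + 6 \left(-2\right) = -15 - 12 = -27$)
$\sqrt{g{\left(b,50 \right)} + n{\left(\left(-20\right) \left(-3\right) \right)}} = \sqrt{\left(-2\right) 50 + \left(3 - -60\right)} = \sqrt{-100 + \left(3 + 60\right)} = \sqrt{-100 + 63} = \sqrt{-37} = i \sqrt{37}$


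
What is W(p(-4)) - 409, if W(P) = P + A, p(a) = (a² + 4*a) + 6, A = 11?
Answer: -392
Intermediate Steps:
p(a) = 6 + a² + 4*a
W(P) = 11 + P (W(P) = P + 11 = 11 + P)
W(p(-4)) - 409 = (11 + (6 + (-4)² + 4*(-4))) - 409 = (11 + (6 + 16 - 16)) - 409 = (11 + 6) - 409 = 17 - 409 = -392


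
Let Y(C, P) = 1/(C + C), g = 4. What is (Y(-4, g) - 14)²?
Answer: 12769/64 ≈ 199.52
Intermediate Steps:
Y(C, P) = 1/(2*C)
(Y(-4, g) - 14)² = ((½)/(-4) - 14)² = ((½)*(-¼) - 14)² = (-⅛ - 14)² = (-113/8)² = 12769/64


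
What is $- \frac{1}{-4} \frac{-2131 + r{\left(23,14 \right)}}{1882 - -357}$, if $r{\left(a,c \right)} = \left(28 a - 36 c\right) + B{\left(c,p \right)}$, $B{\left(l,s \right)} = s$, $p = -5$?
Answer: $- \frac{499}{2239} \approx -0.22287$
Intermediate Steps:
$r{\left(a,c \right)} = -5 - 36 c + 28 a$ ($r{\left(a,c \right)} = \left(28 a - 36 c\right) - 5 = \left(- 36 c + 28 a\right) - 5 = -5 - 36 c + 28 a$)
$- \frac{1}{-4} \frac{-2131 + r{\left(23,14 \right)}}{1882 - -357} = - \frac{1}{-4} \frac{-2131 - -135}{1882 - -357} = \left(-1\right) \left(- \frac{1}{4}\right) \frac{-2131 - -135}{1882 + \left(-577 + 934\right)} = \frac{\left(-2131 + 135\right) \frac{1}{1882 + 357}}{4} = \frac{\left(-1996\right) \frac{1}{2239}}{4} = \frac{1}{4} \left(- \frac{1996}{2239}\right) = - \frac{499}{2239}$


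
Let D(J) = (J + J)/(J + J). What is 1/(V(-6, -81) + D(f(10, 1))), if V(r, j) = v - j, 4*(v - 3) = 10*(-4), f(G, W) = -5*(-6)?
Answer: 1/75 ≈ 0.013333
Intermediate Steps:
f(G, W) = 30
D(J) = 1 (D(J) = (2*J)/((2*J)) = (2*J)*(1/(2*J)) = 1)
v = -7 (v = 3 + (10*(-4))/4 = 3 + (1/4)*(-40) = 3 - 10 = -7)
V(r, j) = -7 - j
1/(V(-6, -81) + D(f(10, 1))) = 1/((-7 - 1*(-81)) + 1) = 1/((-7 + 81) + 1) = 1/(74 + 1) = 1/75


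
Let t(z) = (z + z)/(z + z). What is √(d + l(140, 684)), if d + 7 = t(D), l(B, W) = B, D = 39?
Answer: √134 ≈ 11.576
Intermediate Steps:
t(z) = 1 (t(z) = (2*z)/((2*z)) = (2*z)*(1/(2*z)) = 1)
d = -6 (d = -7 + 1 = -6)
√(d + l(140, 684)) = √(-6 + 140) = √134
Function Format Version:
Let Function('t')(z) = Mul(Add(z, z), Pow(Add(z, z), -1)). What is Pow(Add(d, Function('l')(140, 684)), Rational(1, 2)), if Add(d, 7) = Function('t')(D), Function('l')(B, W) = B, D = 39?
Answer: Pow(134, Rational(1, 2)) ≈ 11.576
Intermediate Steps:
Function('t')(z) = 1 (Function('t')(z) = Mul(Mul(2, z), Pow(Mul(2, z), -1)) = Mul(Mul(2, z), Mul(Rational(1, 2), Pow(z, -1))) = 1)
d = -6 (d = Add(-7, 1) = -6)
Pow(Add(d, Function('l')(140, 684)), Rational(1, 2)) = Pow(Add(-6, 140), Rational(1, 2)) = Pow(134, Rational(1, 2))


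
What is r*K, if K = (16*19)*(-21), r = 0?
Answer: 0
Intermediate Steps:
K = -6384 (K = 304*(-21) = -6384)
r*K = 0*(-6384) = 0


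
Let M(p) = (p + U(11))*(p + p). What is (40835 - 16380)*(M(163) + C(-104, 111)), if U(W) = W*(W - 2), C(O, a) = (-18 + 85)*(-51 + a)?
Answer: 2187059560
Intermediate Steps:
C(O, a) = -3417 + 67*a (C(O, a) = 67*(-51 + a) = -3417 + 67*a)
U(W) = W*(-2 + W)
M(p) = 2*p*(99 + p) (M(p) = (p + 11*(-2 + 11))*(p + p) = (p + 11*9)*(2*p) = (p + 99)*(2*p) = (99 + p)*(2*p) = 2*p*(99 + p))
(40835 - 16380)*(M(163) + C(-104, 111)) = (40835 - 16380)*(2*163*(99 + 163) + (-3417 + 67*111)) = 24455*(2*163*262 + (-3417 + 7437)) = 24455*(85412 + 4020) = 24455*89432 = 2187059560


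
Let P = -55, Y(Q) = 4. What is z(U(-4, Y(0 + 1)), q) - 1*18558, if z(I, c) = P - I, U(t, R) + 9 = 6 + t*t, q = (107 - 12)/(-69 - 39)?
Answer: -18626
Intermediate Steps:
q = -95/108 (q = 95/(-108) = 95*(-1/108) = -95/108 ≈ -0.87963)
U(t, R) = -3 + t² (U(t, R) = -9 + (6 + t*t) = -9 + (6 + t²) = -3 + t²)
z(I, c) = -55 - I
z(U(-4, Y(0 + 1)), q) - 1*18558 = (-55 - (-3 + (-4)²)) - 1*18558 = (-55 - (-3 + 16)) - 18558 = (-55 - 1*13) - 18558 = (-55 - 13) - 18558 = -68 - 18558 = -18626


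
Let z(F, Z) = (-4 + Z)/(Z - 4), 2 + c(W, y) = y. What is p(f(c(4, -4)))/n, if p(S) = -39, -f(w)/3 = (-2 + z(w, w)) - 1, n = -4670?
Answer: 39/4670 ≈ 0.0083512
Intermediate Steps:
c(W, y) = -2 + y
z(F, Z) = 1 (z(F, Z) = (-4 + Z)/(-4 + Z) = 1)
f(w) = 6 (f(w) = -3*((-2 + 1) - 1) = -3*(-1 - 1) = -3*(-2) = 6)
p(f(c(4, -4)))/n = -39/(-4670) = -39*(-1/4670) = 39/4670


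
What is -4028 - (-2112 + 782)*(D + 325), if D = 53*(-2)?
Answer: 287242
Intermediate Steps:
D = -106
-4028 - (-2112 + 782)*(D + 325) = -4028 - (-2112 + 782)*(-106 + 325) = -4028 - (-1330)*219 = -4028 - 1*(-291270) = -4028 + 291270 = 287242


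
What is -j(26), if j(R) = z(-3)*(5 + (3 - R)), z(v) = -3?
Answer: -54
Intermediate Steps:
j(R) = -24 + 3*R (j(R) = -3*(5 + (3 - R)) = -3*(8 - R) = -24 + 3*R)
-j(26) = -(-24 + 3*26) = -(-24 + 78) = -1*54 = -54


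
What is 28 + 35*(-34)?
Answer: -1162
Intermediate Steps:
28 + 35*(-34) = 28 - 1190 = -1162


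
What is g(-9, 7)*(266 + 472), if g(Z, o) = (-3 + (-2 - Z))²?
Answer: 11808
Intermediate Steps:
g(Z, o) = (-5 - Z)²
g(-9, 7)*(266 + 472) = (5 - 9)²*(266 + 472) = (-4)²*738 = 16*738 = 11808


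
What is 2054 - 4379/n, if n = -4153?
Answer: 8534641/4153 ≈ 2055.1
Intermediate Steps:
2054 - 4379/n = 2054 - 4379/(-4153) = 2054 - 4379*(-1/4153) = 2054 + 4379/4153 = 8534641/4153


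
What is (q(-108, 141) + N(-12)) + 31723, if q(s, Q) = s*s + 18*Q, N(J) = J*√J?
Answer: 45925 - 24*I*√3 ≈ 45925.0 - 41.569*I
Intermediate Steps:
N(J) = J^(3/2)
q(s, Q) = s² + 18*Q
(q(-108, 141) + N(-12)) + 31723 = (((-108)² + 18*141) + (-12)^(3/2)) + 31723 = ((11664 + 2538) - 24*I*√3) + 31723 = (14202 - 24*I*√3) + 31723 = 45925 - 24*I*√3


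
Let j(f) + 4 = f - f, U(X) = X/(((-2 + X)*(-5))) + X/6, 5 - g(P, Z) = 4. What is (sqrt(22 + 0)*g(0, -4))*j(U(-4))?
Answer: -4*sqrt(22) ≈ -18.762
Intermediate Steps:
g(P, Z) = 1 (g(P, Z) = 5 - 1*4 = 5 - 4 = 1)
U(X) = X/6 + X/(10 - 5*X) (U(X) = X/(10 - 5*X) + X*(1/6) = X/(10 - 5*X) + X/6 = X/6 + X/(10 - 5*X))
j(f) = -4 (j(f) = -4 + (f - f) = -4 + 0 = -4)
(sqrt(22 + 0)*g(0, -4))*j(U(-4)) = (sqrt(22 + 0)*1)*(-4) = (sqrt(22)*1)*(-4) = sqrt(22)*(-4) = -4*sqrt(22)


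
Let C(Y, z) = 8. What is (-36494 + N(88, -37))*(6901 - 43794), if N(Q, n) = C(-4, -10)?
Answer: 1346077998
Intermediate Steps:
N(Q, n) = 8
(-36494 + N(88, -37))*(6901 - 43794) = (-36494 + 8)*(6901 - 43794) = -36486*(-36893) = 1346077998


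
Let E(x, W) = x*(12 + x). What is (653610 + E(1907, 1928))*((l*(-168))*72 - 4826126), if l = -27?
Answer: -19407133575362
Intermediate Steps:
(653610 + E(1907, 1928))*((l*(-168))*72 - 4826126) = (653610 + 1907*(12 + 1907))*(-27*(-168)*72 - 4826126) = (653610 + 1907*1919)*(4536*72 - 4826126) = (653610 + 3659533)*(326592 - 4826126) = 4313143*(-4499534) = -19407133575362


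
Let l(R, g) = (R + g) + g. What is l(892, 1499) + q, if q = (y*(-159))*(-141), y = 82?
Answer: 1842248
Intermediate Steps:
q = 1838358 (q = (82*(-159))*(-141) = -13038*(-141) = 1838358)
l(R, g) = R + 2*g
l(892, 1499) + q = (892 + 2*1499) + 1838358 = (892 + 2998) + 1838358 = 3890 + 1838358 = 1842248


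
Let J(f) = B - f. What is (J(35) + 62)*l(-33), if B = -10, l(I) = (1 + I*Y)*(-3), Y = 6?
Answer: 10047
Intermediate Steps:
l(I) = -3 - 18*I (l(I) = (1 + I*6)*(-3) = (1 + 6*I)*(-3) = -3 - 18*I)
J(f) = -10 - f
(J(35) + 62)*l(-33) = ((-10 - 1*35) + 62)*(-3 - 18*(-33)) = ((-10 - 35) + 62)*(-3 + 594) = (-45 + 62)*591 = 17*591 = 10047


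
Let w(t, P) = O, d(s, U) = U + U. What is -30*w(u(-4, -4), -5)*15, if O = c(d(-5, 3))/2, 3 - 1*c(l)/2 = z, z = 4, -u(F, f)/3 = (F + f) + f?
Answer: 450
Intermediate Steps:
u(F, f) = -6*f - 3*F (u(F, f) = -3*((F + f) + f) = -3*(F + 2*f) = -6*f - 3*F)
d(s, U) = 2*U
c(l) = -2 (c(l) = 6 - 2*4 = 6 - 8 = -2)
O = -1 (O = -2/2 = -2*½ = -1)
w(t, P) = -1
-30*w(u(-4, -4), -5)*15 = -30*(-1)*15 = 30*15 = 450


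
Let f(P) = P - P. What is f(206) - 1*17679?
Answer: -17679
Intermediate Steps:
f(P) = 0
f(206) - 1*17679 = 0 - 1*17679 = 0 - 17679 = -17679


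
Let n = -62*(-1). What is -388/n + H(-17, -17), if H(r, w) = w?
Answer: -721/31 ≈ -23.258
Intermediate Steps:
n = 62
-388/n + H(-17, -17) = -388/62 - 17 = -388*1/62 - 17 = -194/31 - 17 = -721/31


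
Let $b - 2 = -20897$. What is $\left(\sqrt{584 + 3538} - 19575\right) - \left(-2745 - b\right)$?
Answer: $-37725 + 3 \sqrt{458} \approx -37661.0$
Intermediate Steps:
$b = -20895$ ($b = 2 - 20897 = -20895$)
$\left(\sqrt{584 + 3538} - 19575\right) - \left(-2745 - b\right) = \left(\sqrt{584 + 3538} - 19575\right) - \left(-2745 - -20895\right) = \left(\sqrt{4122} - 19575\right) - \left(-2745 + 20895\right) = \left(3 \sqrt{458} - 19575\right) - 18150 = \left(-19575 + 3 \sqrt{458}\right) - 18150 = -37725 + 3 \sqrt{458}$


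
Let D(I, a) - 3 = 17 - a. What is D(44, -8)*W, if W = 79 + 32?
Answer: 3108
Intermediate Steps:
W = 111
D(I, a) = 20 - a (D(I, a) = 3 + (17 - a) = 20 - a)
D(44, -8)*W = (20 - 1*(-8))*111 = (20 + 8)*111 = 28*111 = 3108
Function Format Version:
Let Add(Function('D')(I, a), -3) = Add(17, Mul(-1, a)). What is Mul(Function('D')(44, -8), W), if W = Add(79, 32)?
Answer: 3108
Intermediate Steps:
W = 111
Function('D')(I, a) = Add(20, Mul(-1, a)) (Function('D')(I, a) = Add(3, Add(17, Mul(-1, a))) = Add(20, Mul(-1, a)))
Mul(Function('D')(44, -8), W) = Mul(Add(20, Mul(-1, -8)), 111) = Mul(Add(20, 8), 111) = Mul(28, 111) = 3108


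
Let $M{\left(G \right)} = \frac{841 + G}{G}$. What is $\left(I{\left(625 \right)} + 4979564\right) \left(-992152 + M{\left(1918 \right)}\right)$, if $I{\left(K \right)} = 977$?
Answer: $- \frac{9477694482584357}{1918} \approx -4.9414 \cdot 10^{12}$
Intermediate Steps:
$M{\left(G \right)} = \frac{841 + G}{G}$
$\left(I{\left(625 \right)} + 4979564\right) \left(-992152 + M{\left(1918 \right)}\right) = \left(977 + 4979564\right) \left(-992152 + \frac{841 + 1918}{1918}\right) = 4980541 \left(-992152 + \frac{1}{1918} \cdot 2759\right) = 4980541 \left(-992152 + \frac{2759}{1918}\right) = 4980541 \left(- \frac{1902944777}{1918}\right) = - \frac{9477694482584357}{1918}$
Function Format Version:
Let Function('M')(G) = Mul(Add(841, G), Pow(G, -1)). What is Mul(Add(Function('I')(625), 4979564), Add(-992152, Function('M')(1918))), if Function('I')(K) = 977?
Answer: Rational(-9477694482584357, 1918) ≈ -4.9414e+12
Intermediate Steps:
Function('M')(G) = Mul(Pow(G, -1), Add(841, G))
Mul(Add(Function('I')(625), 4979564), Add(-992152, Function('M')(1918))) = Mul(Add(977, 4979564), Add(-992152, Mul(Pow(1918, -1), Add(841, 1918)))) = Mul(4980541, Add(-992152, Mul(Rational(1, 1918), 2759))) = Mul(4980541, Add(-992152, Rational(2759, 1918))) = Mul(4980541, Rational(-1902944777, 1918)) = Rational(-9477694482584357, 1918)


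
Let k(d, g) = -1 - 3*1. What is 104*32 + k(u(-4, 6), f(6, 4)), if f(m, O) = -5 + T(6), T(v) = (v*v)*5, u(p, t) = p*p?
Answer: 3324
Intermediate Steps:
u(p, t) = p²
T(v) = 5*v² (T(v) = v²*5 = 5*v²)
f(m, O) = 175 (f(m, O) = -5 + 5*6² = -5 + 5*36 = -5 + 180 = 175)
k(d, g) = -4 (k(d, g) = -1 - 3 = -4)
104*32 + k(u(-4, 6), f(6, 4)) = 104*32 - 4 = 3328 - 4 = 3324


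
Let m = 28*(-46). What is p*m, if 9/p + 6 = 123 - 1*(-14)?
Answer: -11592/131 ≈ -88.489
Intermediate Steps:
m = -1288
p = 9/131 (p = 9/(-6 + (123 - 1*(-14))) = 9/(-6 + (123 + 14)) = 9/(-6 + 137) = 9/131 ≈ 0.068702)
p*m = (9/131)*(-1288) = -11592/131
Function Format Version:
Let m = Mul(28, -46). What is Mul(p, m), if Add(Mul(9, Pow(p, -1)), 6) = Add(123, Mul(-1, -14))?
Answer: Rational(-11592, 131) ≈ -88.489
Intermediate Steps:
m = -1288
p = Rational(9, 131) (p = Mul(9, Pow(Add(-6, Add(123, Mul(-1, -14))), -1)) = Mul(9, Pow(Add(-6, Add(123, 14)), -1)) = Mul(9, Pow(Add(-6, 137), -1)) = Mul(9, Pow(131, -1)) = Mul(9, Rational(1, 131)) = Rational(9, 131) ≈ 0.068702)
Mul(p, m) = Mul(Rational(9, 131), -1288) = Rational(-11592, 131)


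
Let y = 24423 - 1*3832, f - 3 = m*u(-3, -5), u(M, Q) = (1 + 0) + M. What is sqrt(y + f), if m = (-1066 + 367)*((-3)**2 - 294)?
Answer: 2*I*sqrt(94459) ≈ 614.68*I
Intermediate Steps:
u(M, Q) = 1 + M
m = 199215 (m = -699*(9 - 294) = -699*(-285) = 199215)
f = -398427 (f = 3 + 199215*(1 - 3) = 3 + 199215*(-2) = 3 - 398430 = -398427)
y = 20591 (y = 24423 - 3832 = 20591)
sqrt(y + f) = sqrt(20591 - 398427) = sqrt(-377836) = 2*I*sqrt(94459)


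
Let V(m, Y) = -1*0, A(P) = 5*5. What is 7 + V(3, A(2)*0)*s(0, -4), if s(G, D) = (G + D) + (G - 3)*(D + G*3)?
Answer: 7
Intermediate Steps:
A(P) = 25
V(m, Y) = 0
s(G, D) = D + G + (-3 + G)*(D + 3*G) (s(G, D) = (D + G) + (-3 + G)*(D + 3*G) = D + G + (-3 + G)*(D + 3*G))
7 + V(3, A(2)*0)*s(0, -4) = 7 + 0*(-8*0 - 2*(-4) + 3*0² - 4*0) = 7 + 0*(0 + 8 + 3*0 + 0) = 7 + 0*(0 + 8 + 0 + 0) = 7 + 0*8 = 7 + 0 = 7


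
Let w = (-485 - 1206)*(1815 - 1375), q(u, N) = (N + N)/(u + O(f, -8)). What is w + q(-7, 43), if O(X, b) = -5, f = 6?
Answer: -4464283/6 ≈ -7.4405e+5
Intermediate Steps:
q(u, N) = 2*N/(-5 + u) (q(u, N) = (N + N)/(u - 5) = (2*N)/(-5 + u) = 2*N/(-5 + u))
w = -744040 (w = -1691*440 = -744040)
w + q(-7, 43) = -744040 + 2*43/(-5 - 7) = -744040 + 2*43/(-12) = -744040 + 2*43*(-1/12) = -744040 - 43/6 = -4464283/6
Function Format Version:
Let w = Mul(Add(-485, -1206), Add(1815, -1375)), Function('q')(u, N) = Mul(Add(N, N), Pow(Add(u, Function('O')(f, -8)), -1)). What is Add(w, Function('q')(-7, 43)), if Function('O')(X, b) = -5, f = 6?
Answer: Rational(-4464283, 6) ≈ -7.4405e+5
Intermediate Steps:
Function('q')(u, N) = Mul(2, N, Pow(Add(-5, u), -1)) (Function('q')(u, N) = Mul(Add(N, N), Pow(Add(u, -5), -1)) = Mul(Mul(2, N), Pow(Add(-5, u), -1)) = Mul(2, N, Pow(Add(-5, u), -1)))
w = -744040 (w = Mul(-1691, 440) = -744040)
Add(w, Function('q')(-7, 43)) = Add(-744040, Mul(2, 43, Pow(Add(-5, -7), -1))) = Add(-744040, Mul(2, 43, Pow(-12, -1))) = Add(-744040, Mul(2, 43, Rational(-1, 12))) = Add(-744040, Rational(-43, 6)) = Rational(-4464283, 6)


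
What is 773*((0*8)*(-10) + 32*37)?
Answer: 915232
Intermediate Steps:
773*((0*8)*(-10) + 32*37) = 773*(0*(-10) + 1184) = 773*(0 + 1184) = 773*1184 = 915232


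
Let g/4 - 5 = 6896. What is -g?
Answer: -27604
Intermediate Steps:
g = 27604 (g = 20 + 4*6896 = 20 + 27584 = 27604)
-g = -1*27604 = -27604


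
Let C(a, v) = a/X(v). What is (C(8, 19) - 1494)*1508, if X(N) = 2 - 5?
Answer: -6770920/3 ≈ -2.2570e+6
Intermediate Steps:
X(N) = -3
C(a, v) = -a/3 (C(a, v) = a/(-3) = a*(-⅓) = -a/3)
(C(8, 19) - 1494)*1508 = (-⅓*8 - 1494)*1508 = (-8/3 - 1494)*1508 = -4490/3*1508 = -6770920/3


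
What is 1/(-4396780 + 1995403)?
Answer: -1/2401377 ≈ -4.1643e-7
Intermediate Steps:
1/(-4396780 + 1995403) = 1/(-2401377) = -1/2401377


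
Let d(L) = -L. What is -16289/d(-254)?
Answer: -16289/254 ≈ -64.130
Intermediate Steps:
-16289/d(-254) = -16289/((-1*(-254))) = -16289/254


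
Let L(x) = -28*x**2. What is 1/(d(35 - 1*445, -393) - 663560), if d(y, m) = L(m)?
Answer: -1/4988132 ≈ -2.0048e-7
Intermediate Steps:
d(y, m) = -28*m**2
1/(d(35 - 1*445, -393) - 663560) = 1/(-28*(-393)**2 - 663560) = 1/(-28*154449 - 663560) = 1/(-4324572 - 663560) = 1/(-4988132) = -1/4988132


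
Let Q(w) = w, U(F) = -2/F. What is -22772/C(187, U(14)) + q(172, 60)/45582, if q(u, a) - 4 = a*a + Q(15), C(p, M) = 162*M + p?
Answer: -7261802135/52282554 ≈ -138.90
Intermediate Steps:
C(p, M) = p + 162*M
q(u, a) = 19 + a**2 (q(u, a) = 4 + (a*a + 15) = 4 + (a**2 + 15) = 4 + (15 + a**2) = 19 + a**2)
-22772/C(187, U(14)) + q(172, 60)/45582 = -22772/(187 + 162*(-2/14)) + (19 + 60**2)/45582 = -22772/(187 + 162*(-2*1/14)) + (19 + 3600)*(1/45582) = -22772/(187 + 162*(-1/7)) + 3619*(1/45582) = -22772/(187 - 162/7) + 3619/45582 = -22772/1147/7 + 3619/45582 = -22772*7/1147 + 3619/45582 = -159404/1147 + 3619/45582 = -7261802135/52282554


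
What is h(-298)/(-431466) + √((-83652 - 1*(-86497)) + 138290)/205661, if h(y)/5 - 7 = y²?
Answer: -444055/431466 + 97*√15/205661 ≈ -1.0274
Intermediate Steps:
h(y) = 35 + 5*y²
h(-298)/(-431466) + √((-83652 - 1*(-86497)) + 138290)/205661 = (35 + 5*(-298)²)/(-431466) + √((-83652 - 1*(-86497)) + 138290)/205661 = (35 + 5*88804)*(-1/431466) + √((-83652 + 86497) + 138290)*(1/205661) = (35 + 444020)*(-1/431466) + √(2845 + 138290)*(1/205661) = 444055*(-1/431466) + √141135*(1/205661) = -444055/431466 + (97*√15)*(1/205661) = -444055/431466 + 97*√15/205661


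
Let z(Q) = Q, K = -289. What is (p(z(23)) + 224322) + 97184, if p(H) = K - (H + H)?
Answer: 321171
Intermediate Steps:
p(H) = -289 - 2*H (p(H) = -289 - (H + H) = -289 - 2*H)
(p(z(23)) + 224322) + 97184 = ((-289 - 2*23) + 224322) + 97184 = ((-289 - 46) + 224322) + 97184 = (-335 + 224322) + 97184 = 223987 + 97184 = 321171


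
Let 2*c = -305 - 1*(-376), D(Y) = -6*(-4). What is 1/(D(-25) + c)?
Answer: 2/119 ≈ 0.016807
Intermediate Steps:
D(Y) = 24
c = 71/2 (c = (-305 - 1*(-376))/2 = (-305 + 376)/2 = (½)*71 = 71/2 ≈ 35.500)
1/(D(-25) + c) = 1/(24 + 71/2) = 1/(119/2) = 2/119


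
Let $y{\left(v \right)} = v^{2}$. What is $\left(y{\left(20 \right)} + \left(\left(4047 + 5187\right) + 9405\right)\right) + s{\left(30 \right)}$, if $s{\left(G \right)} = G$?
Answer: $19069$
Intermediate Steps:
$\left(y{\left(20 \right)} + \left(\left(4047 + 5187\right) + 9405\right)\right) + s{\left(30 \right)} = \left(20^{2} + \left(\left(4047 + 5187\right) + 9405\right)\right) + 30 = \left(400 + \left(9234 + 9405\right)\right) + 30 = \left(400 + 18639\right) + 30 = 19039 + 30 = 19069$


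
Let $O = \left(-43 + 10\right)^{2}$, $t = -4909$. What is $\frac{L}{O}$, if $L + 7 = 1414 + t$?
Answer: $- \frac{3502}{1089} \approx -3.2158$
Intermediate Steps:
$O = 1089$ ($O = \left(-33\right)^{2} = 1089$)
$L = -3502$ ($L = -7 + \left(1414 - 4909\right) = -7 - 3495 = -3502$)
$\frac{L}{O} = - \frac{3502}{1089}$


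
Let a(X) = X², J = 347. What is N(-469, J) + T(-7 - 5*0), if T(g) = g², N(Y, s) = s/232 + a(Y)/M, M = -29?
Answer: -1747973/232 ≈ -7534.4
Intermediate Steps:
N(Y, s) = -Y²/29 + s/232 (N(Y, s) = s/232 + Y²/(-29) = s*(1/232) + Y²*(-1/29) = s/232 - Y²/29 = -Y²/29 + s/232)
N(-469, J) + T(-7 - 5*0) = (-1/29*(-469)² + (1/232)*347) + (-7 - 5*0)² = (-1/29*219961 + 347/232) + (-7 + 0)² = (-219961/29 + 347/232) + (-7)² = -1759341/232 + 49 = -1747973/232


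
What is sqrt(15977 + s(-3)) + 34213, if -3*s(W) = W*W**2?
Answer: 34213 + sqrt(15986) ≈ 34339.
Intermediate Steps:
s(W) = -W**3/3 (s(W) = -W*W**2/3 = -W**3/3)
sqrt(15977 + s(-3)) + 34213 = sqrt(15977 - 1/3*(-3)**3) + 34213 = sqrt(15977 - 1/3*(-27)) + 34213 = sqrt(15977 + 9) + 34213 = sqrt(15986) + 34213 = 34213 + sqrt(15986)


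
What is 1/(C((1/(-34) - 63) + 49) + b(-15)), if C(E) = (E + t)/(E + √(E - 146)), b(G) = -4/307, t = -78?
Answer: 140163164473/919099062929 - 294905121*I*√184994/919099062929 ≈ 0.1525 - 0.13801*I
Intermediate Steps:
b(G) = -4/307 (b(G) = -4*1/307 = -4/307)
C(E) = (-78 + E)/(E + √(-146 + E)) (C(E) = (E - 78)/(E + √(E - 146)) = (-78 + E)/(E + √(-146 + E)))
1/(C((1/(-34) - 63) + 49) + b(-15)) = 1/((-78 + ((1/(-34) - 63) + 49))/(((1/(-34) - 63) + 49) + √(-146 + ((1/(-34) - 63) + 49))) - 4/307) = 1/((-78 + ((-1/34 - 63) + 49))/(((-1/34 - 63) + 49) + √(-146 + ((-1/34 - 63) + 49))) - 4/307) = 1/((-78 + (-2143/34 + 49))/((-2143/34 + 49) + √(-146 + (-2143/34 + 49))) - 4/307) = 1/((-78 - 477/34)/(-477/34 + √(-146 - 477/34)) - 4/307) = 1/(-3129/34/(-477/34 + √(-5441/34)) - 4/307) = 1/(-3129/34/(-477/34 + I*√184994/34) - 4/307) = 1/(-3129/(34*(-477/34 + I*√184994/34)) - 4/307) = 1/(-4/307 - 3129/(34*(-477/34 + I*√184994/34)))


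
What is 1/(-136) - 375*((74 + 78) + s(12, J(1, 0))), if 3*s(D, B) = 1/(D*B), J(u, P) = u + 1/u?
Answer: -2907266/51 ≈ -57005.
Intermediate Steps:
s(D, B) = 1/(3*B*D) (s(D, B) = 1/(3*((D*B))) = 1/(3*((B*D))) = (1/(B*D))/3 = 1/(3*B*D))
1/(-136) - 375*((74 + 78) + s(12, J(1, 0))) = 1/(-136) - 375*((74 + 78) + (⅓)/((1 + 1/1)*12)) = -1/136 - 375*(152 + (⅓)*(1/12)/(1 + 1)) = -1/136 - 375*(152 + (⅓)*(1/12)/2) = -1/136 - 375*(152 + (⅓)*(½)*(1/12)) = -1/136 - 375*(152 + 1/72) = -1/136 - 375*10945/72 = -1/136 - 1368125/24 = -2907266/51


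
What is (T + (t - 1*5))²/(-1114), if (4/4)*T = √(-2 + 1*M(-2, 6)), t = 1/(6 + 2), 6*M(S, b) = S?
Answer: -4115/213888 + 13*I*√21/4456 ≈ -0.019239 + 0.013369*I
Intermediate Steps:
M(S, b) = S/6
t = ⅛ (t = 1/8 = ⅛ ≈ 0.12500)
T = I*√21/3 (T = √(-2 + 1*((⅙)*(-2))) = √(-2 + 1*(-⅓)) = √(-2 - ⅓) = √(-7/3) = I*√21/3 ≈ 1.5275*I)
(T + (t - 1*5))²/(-1114) = (I*√21/3 + (⅛ - 1*5))²/(-1114) = -(I*√21/3 + (⅛ - 5))²/1114 = -(I*√21/3 - 39/8)²/1114 = -(-39/8 + I*√21/3)²/1114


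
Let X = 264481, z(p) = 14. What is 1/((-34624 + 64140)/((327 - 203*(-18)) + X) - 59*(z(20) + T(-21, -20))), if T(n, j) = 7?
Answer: -134231/166297451 ≈ -0.00080717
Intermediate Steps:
1/((-34624 + 64140)/((327 - 203*(-18)) + X) - 59*(z(20) + T(-21, -20))) = 1/((-34624 + 64140)/((327 - 203*(-18)) + 264481) - 59*(14 + 7)) = 1/(29516/((327 + 3654) + 264481) - 59*21) = 1/(29516/(3981 + 264481) - 1239) = 1/(29516/268462 - 1239) = 1/(29516*(1/268462) - 1239) = 1/(14758/134231 - 1239) = 1/(-166297451/134231) = -134231/166297451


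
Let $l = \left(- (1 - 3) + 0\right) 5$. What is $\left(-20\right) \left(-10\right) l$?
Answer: $2000$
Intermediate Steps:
$l = 10$ ($l = \left(- (1 - 3) + 0\right) 5 = \left(\left(-1\right) \left(-2\right) + 0\right) 5 = \left(2 + 0\right) 5 = 2 \cdot 5 = 10$)
$\left(-20\right) \left(-10\right) l = \left(-20\right) \left(-10\right) 10 = 200 \cdot 10 = 2000$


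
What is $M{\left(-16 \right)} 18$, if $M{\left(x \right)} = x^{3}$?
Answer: $-73728$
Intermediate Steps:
$M{\left(-16 \right)} 18 = \left(-16\right)^{3} \cdot 18 = \left(-4096\right) 18 = -73728$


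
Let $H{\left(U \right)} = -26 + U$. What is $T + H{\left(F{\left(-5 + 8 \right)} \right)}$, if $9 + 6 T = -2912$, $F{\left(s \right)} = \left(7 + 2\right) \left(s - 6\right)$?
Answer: $- \frac{3239}{6} \approx -539.83$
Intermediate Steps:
$F{\left(s \right)} = -54 + 9 s$ ($F{\left(s \right)} = 9 \left(-6 + s\right) = -54 + 9 s$)
$T = - \frac{2921}{6}$ ($T = - \frac{3}{2} + \frac{1}{6} \left(-2912\right) = - \frac{3}{2} - \frac{1456}{3} = - \frac{2921}{6} \approx -486.83$)
$T + H{\left(F{\left(-5 + 8 \right)} \right)} = - \frac{2921}{6} - \left(80 - 9 \left(-5 + 8\right)\right) = - \frac{2921}{6} + \left(-26 + \left(-54 + 9 \cdot 3\right)\right) = - \frac{2921}{6} + \left(-26 + \left(-54 + 27\right)\right) = - \frac{2921}{6} - 53 = - \frac{3239}{6}$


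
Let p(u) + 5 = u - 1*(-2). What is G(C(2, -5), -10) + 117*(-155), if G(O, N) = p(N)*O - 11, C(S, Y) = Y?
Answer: -18081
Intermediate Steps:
p(u) = -3 + u (p(u) = -5 + (u - 1*(-2)) = -5 + (u + 2) = -5 + (2 + u) = -3 + u)
G(O, N) = -11 + O*(-3 + N) (G(O, N) = (-3 + N)*O - 11 = O*(-3 + N) - 11 = -11 + O*(-3 + N))
G(C(2, -5), -10) + 117*(-155) = (-11 - 5*(-3 - 10)) + 117*(-155) = (-11 - 5*(-13)) - 18135 = (-11 + 65) - 18135 = 54 - 18135 = -18081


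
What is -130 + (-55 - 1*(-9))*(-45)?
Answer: 1940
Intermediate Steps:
-130 + (-55 - 1*(-9))*(-45) = -130 + (-55 + 9)*(-45) = -130 - 46*(-45) = -130 + 2070 = 1940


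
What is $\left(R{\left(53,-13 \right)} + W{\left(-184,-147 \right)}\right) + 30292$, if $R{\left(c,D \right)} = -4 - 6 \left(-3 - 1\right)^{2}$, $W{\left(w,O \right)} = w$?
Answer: $30008$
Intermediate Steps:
$R{\left(c,D \right)} = -100$ ($R{\left(c,D \right)} = -4 - 6 \left(-4\right)^{2} = -4 - 96 = -100$)
$\left(R{\left(53,-13 \right)} + W{\left(-184,-147 \right)}\right) + 30292 = \left(-100 - 184\right) + 30292 = -284 + 30292 = 30008$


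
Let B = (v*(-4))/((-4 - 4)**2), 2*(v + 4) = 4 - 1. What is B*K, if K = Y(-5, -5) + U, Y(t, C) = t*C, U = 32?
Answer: 285/32 ≈ 8.9063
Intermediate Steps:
v = -5/2 (v = -4 + (4 - 1)/2 = -4 + (1/2)*3 = -4 + 3/2 = -5/2 ≈ -2.5000)
Y(t, C) = C*t
B = 5/32 (B = (-5/2*(-4))/((-4 - 4)**2) = 10/((-8)**2) = 10/64 = 10*(1/64) = 5/32 ≈ 0.15625)
K = 57 (K = -5*(-5) + 32 = 25 + 32 = 57)
B*K = (5/32)*57 = 285/32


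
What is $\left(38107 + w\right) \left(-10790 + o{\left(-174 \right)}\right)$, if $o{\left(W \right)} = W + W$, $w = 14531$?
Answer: $-586282044$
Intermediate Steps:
$o{\left(W \right)} = 2 W$
$\left(38107 + w\right) \left(-10790 + o{\left(-174 \right)}\right) = \left(38107 + 14531\right) \left(-10790 + 2 \left(-174\right)\right) = 52638 \left(-10790 - 348\right) = 52638 \left(-11138\right) = -586282044$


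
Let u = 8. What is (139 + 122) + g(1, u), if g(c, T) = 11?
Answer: 272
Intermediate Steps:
(139 + 122) + g(1, u) = (139 + 122) + 11 = 261 + 11 = 272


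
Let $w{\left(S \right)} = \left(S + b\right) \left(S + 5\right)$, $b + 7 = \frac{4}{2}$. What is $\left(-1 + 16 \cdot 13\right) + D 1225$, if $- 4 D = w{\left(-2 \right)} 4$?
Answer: $25932$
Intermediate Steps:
$b = -5$ ($b = -7 + \frac{4}{2} = -7 + 4 \cdot \frac{1}{2} = -7 + 2 = -5$)
$w{\left(S \right)} = \left(-5 + S\right) \left(5 + S\right)$ ($w{\left(S \right)} = \left(S - 5\right) \left(S + 5\right) = \left(-5 + S\right) \left(5 + S\right)$)
$D = 21$ ($D = - \frac{\left(-25 + \left(-2\right)^{2}\right) 4}{4} = - \frac{\left(-25 + 4\right) 4}{4} = - \frac{\left(-21\right) 4}{4} = \left(- \frac{1}{4}\right) \left(-84\right) = 21$)
$\left(-1 + 16 \cdot 13\right) + D 1225 = \left(-1 + 16 \cdot 13\right) + 21 \cdot 1225 = \left(-1 + 208\right) + 25725 = 207 + 25725 = 25932$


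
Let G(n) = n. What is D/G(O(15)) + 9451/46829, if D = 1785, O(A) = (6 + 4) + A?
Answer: 16765208/234145 ≈ 71.602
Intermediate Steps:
O(A) = 10 + A
D/G(O(15)) + 9451/46829 = 1785/(10 + 15) + 9451/46829 = 1785/25 + 9451*(1/46829) = 1785*(1/25) + 9451/46829 = 357/5 + 9451/46829 = 16765208/234145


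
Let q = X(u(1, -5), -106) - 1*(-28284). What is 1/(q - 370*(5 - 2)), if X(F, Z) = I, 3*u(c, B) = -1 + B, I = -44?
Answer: 1/27130 ≈ 3.6860e-5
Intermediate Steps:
u(c, B) = -⅓ + B/3 (u(c, B) = (-1 + B)/3 = -⅓ + B/3)
X(F, Z) = -44
q = 28240 (q = -44 - 1*(-28284) = -44 + 28284 = 28240)
1/(q - 370*(5 - 2)) = 1/(28240 - 370*(5 - 2)) = 1/(28240 - 370*3) = 1/(28240 - 74*15) = 1/(28240 - 1110) = 1/27130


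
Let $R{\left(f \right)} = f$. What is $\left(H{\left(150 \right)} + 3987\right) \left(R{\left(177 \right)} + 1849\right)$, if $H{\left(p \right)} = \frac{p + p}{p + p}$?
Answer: $8079688$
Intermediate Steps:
$H{\left(p \right)} = 1$ ($H{\left(p \right)} = \frac{2 p}{2 p} = 2 p \frac{1}{2 p} = 1$)
$\left(H{\left(150 \right)} + 3987\right) \left(R{\left(177 \right)} + 1849\right) = \left(1 + 3987\right) \left(177 + 1849\right) = 3988 \cdot 2026 = 8079688$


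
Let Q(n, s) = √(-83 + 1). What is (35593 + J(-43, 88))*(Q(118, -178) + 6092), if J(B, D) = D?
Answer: 217368652 + 35681*I*√82 ≈ 2.1737e+8 + 3.2311e+5*I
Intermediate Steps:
Q(n, s) = I*√82 (Q(n, s) = √(-82) = I*√82)
(35593 + J(-43, 88))*(Q(118, -178) + 6092) = (35593 + 88)*(I*√82 + 6092) = 35681*(6092 + I*√82) = 217368652 + 35681*I*√82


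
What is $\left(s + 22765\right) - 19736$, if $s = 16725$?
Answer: $19754$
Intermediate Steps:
$\left(s + 22765\right) - 19736 = \left(16725 + 22765\right) - 19736 = 39490 - 19736 = 19754$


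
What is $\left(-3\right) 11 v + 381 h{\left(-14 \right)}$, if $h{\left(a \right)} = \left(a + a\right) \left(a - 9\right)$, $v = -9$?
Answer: $245661$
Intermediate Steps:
$h{\left(a \right)} = 2 a \left(-9 + a\right)$
$\left(-3\right) 11 v + 381 h{\left(-14 \right)} = \left(-3\right) 11 \left(-9\right) + 381 \cdot 2 \left(-14\right) \left(-9 - 14\right) = \left(-33\right) \left(-9\right) + 381 \cdot 2 \left(-14\right) \left(-23\right) = 297 + 381 \cdot 644 = 297 + 245364 = 245661$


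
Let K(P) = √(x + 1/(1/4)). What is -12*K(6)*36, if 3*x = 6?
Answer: -432*√6 ≈ -1058.2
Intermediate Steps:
x = 2 (x = (⅓)*6 = 2)
K(P) = √6 (K(P) = √(2 + 1/(1/4)) = √(2 + 1/(¼)) = √(2 + 4) = √6)
-12*K(6)*36 = -12*√6*36 = -432*√6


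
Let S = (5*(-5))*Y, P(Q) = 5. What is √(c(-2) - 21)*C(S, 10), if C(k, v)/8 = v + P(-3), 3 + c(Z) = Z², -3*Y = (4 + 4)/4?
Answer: 240*I*√5 ≈ 536.66*I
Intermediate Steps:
Y = -⅔ (Y = -(4 + 4)/(3*4) = -8/(3*4) = -⅓*2 = -⅔ ≈ -0.66667)
c(Z) = -3 + Z²
S = 50/3 (S = (5*(-5))*(-⅔) = -25*(-⅔) = 50/3 ≈ 16.667)
C(k, v) = 40 + 8*v (C(k, v) = 8*(v + 5) = 8*(5 + v) = 40 + 8*v)
√(c(-2) - 21)*C(S, 10) = √((-3 + (-2)²) - 21)*(40 + 8*10) = √((-3 + 4) - 21)*(40 + 80) = √(1 - 21)*120 = √(-20)*120 = (2*I*√5)*120 = 240*I*√5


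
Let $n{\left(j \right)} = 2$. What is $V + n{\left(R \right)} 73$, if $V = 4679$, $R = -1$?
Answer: $4825$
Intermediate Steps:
$V + n{\left(R \right)} 73 = 4679 + 2 \cdot 73 = 4679 + 146 = 4825$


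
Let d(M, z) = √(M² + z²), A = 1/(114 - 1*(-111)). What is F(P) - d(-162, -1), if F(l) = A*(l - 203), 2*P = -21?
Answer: -427/450 - √26245 ≈ -162.95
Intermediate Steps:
P = -21/2 (P = (½)*(-21) = -21/2 ≈ -10.500)
A = 1/225 (A = 1/(114 + 111) = 1/225 ≈ 0.0044444)
F(l) = -203/225 + l/225 (F(l) = (l - 203)/225 = (-203 + l)/225 = -203/225 + l/225)
F(P) - d(-162, -1) = (-203/225 + (1/225)*(-21/2)) - √((-162)² + (-1)²) = (-203/225 - 7/150) - √(26244 + 1) = -427/450 - √26245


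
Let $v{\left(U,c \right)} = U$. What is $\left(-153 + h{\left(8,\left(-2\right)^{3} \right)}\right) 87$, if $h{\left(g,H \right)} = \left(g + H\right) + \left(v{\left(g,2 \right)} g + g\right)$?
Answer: $-7047$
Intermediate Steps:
$h{\left(g,H \right)} = H + g^{2} + 2 g$ ($h{\left(g,H \right)} = \left(g + H\right) + \left(g g + g\right) = \left(H + g\right) + \left(g^{2} + g\right) = \left(H + g\right) + \left(g + g^{2}\right) = H + g^{2} + 2 g$)
$\left(-153 + h{\left(8,\left(-2\right)^{3} \right)}\right) 87 = \left(-153 + \left(\left(-2\right)^{3} + 8^{2} + 2 \cdot 8\right)\right) 87 = \left(-153 + \left(-8 + 64 + 16\right)\right) 87 = \left(-153 + 72\right) 87 = \left(-81\right) 87 = -7047$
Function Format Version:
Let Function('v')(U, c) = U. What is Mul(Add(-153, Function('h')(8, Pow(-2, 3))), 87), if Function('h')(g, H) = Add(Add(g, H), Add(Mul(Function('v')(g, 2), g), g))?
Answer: -7047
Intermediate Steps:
Function('h')(g, H) = Add(H, Pow(g, 2), Mul(2, g)) (Function('h')(g, H) = Add(Add(g, H), Add(Mul(g, g), g)) = Add(Add(H, g), Add(Pow(g, 2), g)) = Add(Add(H, g), Add(g, Pow(g, 2))) = Add(H, Pow(g, 2), Mul(2, g)))
Mul(Add(-153, Function('h')(8, Pow(-2, 3))), 87) = Mul(Add(-153, Add(Pow(-2, 3), Pow(8, 2), Mul(2, 8))), 87) = Mul(Add(-153, Add(-8, 64, 16)), 87) = Mul(Add(-153, 72), 87) = Mul(-81, 87) = -7047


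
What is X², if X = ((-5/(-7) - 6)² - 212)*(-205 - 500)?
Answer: 40429186976025/2401 ≈ 1.6838e+10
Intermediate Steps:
X = 6358395/49 (X = ((-5*(-⅐) - 6)² - 212)*(-705) = ((5/7 - 6)² - 212)*(-705) = ((-37/7)² - 212)*(-705) = (1369/49 - 212)*(-705) = -9019/49*(-705) = 6358395/49 ≈ 1.2976e+5)
X² = (6358395/49)² = 40429186976025/2401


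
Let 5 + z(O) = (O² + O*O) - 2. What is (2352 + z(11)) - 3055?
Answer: -468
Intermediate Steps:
z(O) = -7 + 2*O² (z(O) = -5 + ((O² + O*O) - 2) = -5 + ((O² + O²) - 2) = -5 + (2*O² - 2) = -5 + (-2 + 2*O²) = -7 + 2*O²)
(2352 + z(11)) - 3055 = (2352 + (-7 + 2*11²)) - 3055 = (2352 + (-7 + 2*121)) - 3055 = (2352 + (-7 + 242)) - 3055 = (2352 + 235) - 3055 = 2587 - 3055 = -468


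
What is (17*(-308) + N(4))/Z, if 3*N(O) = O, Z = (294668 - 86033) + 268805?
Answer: -1963/179040 ≈ -0.010964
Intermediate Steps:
Z = 477440 (Z = 208635 + 268805 = 477440)
N(O) = O/3
(17*(-308) + N(4))/Z = (17*(-308) + (⅓)*4)/477440 = (-5236 + 4/3)*(1/477440) = -15704/3*1/477440 = -1963/179040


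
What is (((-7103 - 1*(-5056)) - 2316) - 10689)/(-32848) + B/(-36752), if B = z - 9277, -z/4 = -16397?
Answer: -81032039/75451856 ≈ -1.0740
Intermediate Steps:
z = 65588 (z = -4*(-16397) = 65588)
B = 56311 (B = 65588 - 9277 = 56311)
(((-7103 - 1*(-5056)) - 2316) - 10689)/(-32848) + B/(-36752) = (((-7103 - 1*(-5056)) - 2316) - 10689)/(-32848) + 56311/(-36752) = (((-7103 + 5056) - 2316) - 10689)*(-1/32848) + 56311*(-1/36752) = ((-2047 - 2316) - 10689)*(-1/32848) - 56311/36752 = (-4363 - 10689)*(-1/32848) - 56311/36752 = -15052*(-1/32848) - 56311/36752 = 3763/8212 - 56311/36752 = -81032039/75451856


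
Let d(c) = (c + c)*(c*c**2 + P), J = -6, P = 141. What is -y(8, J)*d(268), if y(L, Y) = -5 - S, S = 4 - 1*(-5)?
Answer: 144444293392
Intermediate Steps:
S = 9 (S = 4 + 5 = 9)
y(L, Y) = -14 (y(L, Y) = -5 - 1*9 = -5 - 9 = -14)
d(c) = 2*c*(141 + c**3) (d(c) = (c + c)*(c*c**2 + 141) = (2*c)*(c**3 + 141) = (2*c)*(141 + c**3) = 2*c*(141 + c**3))
-y(8, J)*d(268) = -(-14)*2*268*(141 + 268**3) = -(-14)*2*268*(141 + 19248832) = -(-14)*2*268*19248973 = -(-14)*10317449528 = -1*(-144444293392) = 144444293392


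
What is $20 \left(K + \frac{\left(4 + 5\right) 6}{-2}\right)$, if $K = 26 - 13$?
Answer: $-280$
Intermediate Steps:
$K = 13$
$20 \left(K + \frac{\left(4 + 5\right) 6}{-2}\right) = 20 \left(13 + \frac{\left(4 + 5\right) 6}{-2}\right) = 20 \left(13 + 9 \cdot 6 \left(- \frac{1}{2}\right)\right) = 20 \left(13 + 54 \left(- \frac{1}{2}\right)\right) = 20 \left(13 - 27\right) = 20 \left(-14\right) = -280$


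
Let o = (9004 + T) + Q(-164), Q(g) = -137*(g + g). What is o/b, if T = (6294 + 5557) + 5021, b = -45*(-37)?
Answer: 7868/185 ≈ 42.530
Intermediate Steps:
b = 1665
Q(g) = -274*g
T = 16872 (T = 11851 + 5021 = 16872)
o = 70812 (o = (9004 + 16872) - 274*(-164) = 25876 + 44936 = 70812)
o/b = 70812/1665 = 70812*(1/1665) = 7868/185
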